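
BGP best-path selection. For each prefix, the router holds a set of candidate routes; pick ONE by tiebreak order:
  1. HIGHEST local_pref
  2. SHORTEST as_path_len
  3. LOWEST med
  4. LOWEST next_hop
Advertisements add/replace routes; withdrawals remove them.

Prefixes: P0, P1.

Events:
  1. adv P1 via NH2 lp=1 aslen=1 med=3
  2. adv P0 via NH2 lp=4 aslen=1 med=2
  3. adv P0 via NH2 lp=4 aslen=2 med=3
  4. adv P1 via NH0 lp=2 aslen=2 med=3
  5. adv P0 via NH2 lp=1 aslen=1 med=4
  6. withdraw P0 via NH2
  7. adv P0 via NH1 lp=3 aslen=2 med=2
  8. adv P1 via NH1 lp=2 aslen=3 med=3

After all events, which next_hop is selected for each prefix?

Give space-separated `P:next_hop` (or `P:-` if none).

Op 1: best P0=- P1=NH2
Op 2: best P0=NH2 P1=NH2
Op 3: best P0=NH2 P1=NH2
Op 4: best P0=NH2 P1=NH0
Op 5: best P0=NH2 P1=NH0
Op 6: best P0=- P1=NH0
Op 7: best P0=NH1 P1=NH0
Op 8: best P0=NH1 P1=NH0

Answer: P0:NH1 P1:NH0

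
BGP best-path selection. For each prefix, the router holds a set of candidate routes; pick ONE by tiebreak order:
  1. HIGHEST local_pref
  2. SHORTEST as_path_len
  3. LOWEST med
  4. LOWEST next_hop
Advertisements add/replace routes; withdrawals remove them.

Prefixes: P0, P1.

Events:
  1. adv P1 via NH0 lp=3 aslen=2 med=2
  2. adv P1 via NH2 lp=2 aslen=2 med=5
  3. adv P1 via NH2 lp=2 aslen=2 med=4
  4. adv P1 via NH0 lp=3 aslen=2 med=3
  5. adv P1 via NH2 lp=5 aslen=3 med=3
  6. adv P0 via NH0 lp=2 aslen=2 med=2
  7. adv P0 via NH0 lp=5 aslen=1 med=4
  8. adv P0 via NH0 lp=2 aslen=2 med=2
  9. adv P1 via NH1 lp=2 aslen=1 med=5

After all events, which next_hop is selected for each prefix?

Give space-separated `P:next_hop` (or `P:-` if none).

Op 1: best P0=- P1=NH0
Op 2: best P0=- P1=NH0
Op 3: best P0=- P1=NH0
Op 4: best P0=- P1=NH0
Op 5: best P0=- P1=NH2
Op 6: best P0=NH0 P1=NH2
Op 7: best P0=NH0 P1=NH2
Op 8: best P0=NH0 P1=NH2
Op 9: best P0=NH0 P1=NH2

Answer: P0:NH0 P1:NH2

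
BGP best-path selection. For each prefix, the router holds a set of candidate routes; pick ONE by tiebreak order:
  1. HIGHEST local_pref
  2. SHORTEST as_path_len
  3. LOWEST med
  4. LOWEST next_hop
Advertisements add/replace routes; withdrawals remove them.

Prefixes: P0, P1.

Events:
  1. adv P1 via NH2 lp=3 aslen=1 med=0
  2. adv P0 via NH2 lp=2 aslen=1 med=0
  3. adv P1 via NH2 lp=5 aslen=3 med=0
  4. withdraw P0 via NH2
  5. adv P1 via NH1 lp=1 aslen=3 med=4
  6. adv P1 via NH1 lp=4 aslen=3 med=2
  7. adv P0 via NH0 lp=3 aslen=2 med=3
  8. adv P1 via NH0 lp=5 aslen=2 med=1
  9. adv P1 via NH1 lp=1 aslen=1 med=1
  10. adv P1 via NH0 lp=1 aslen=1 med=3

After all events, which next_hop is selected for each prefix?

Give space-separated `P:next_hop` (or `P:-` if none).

Op 1: best P0=- P1=NH2
Op 2: best P0=NH2 P1=NH2
Op 3: best P0=NH2 P1=NH2
Op 4: best P0=- P1=NH2
Op 5: best P0=- P1=NH2
Op 6: best P0=- P1=NH2
Op 7: best P0=NH0 P1=NH2
Op 8: best P0=NH0 P1=NH0
Op 9: best P0=NH0 P1=NH0
Op 10: best P0=NH0 P1=NH2

Answer: P0:NH0 P1:NH2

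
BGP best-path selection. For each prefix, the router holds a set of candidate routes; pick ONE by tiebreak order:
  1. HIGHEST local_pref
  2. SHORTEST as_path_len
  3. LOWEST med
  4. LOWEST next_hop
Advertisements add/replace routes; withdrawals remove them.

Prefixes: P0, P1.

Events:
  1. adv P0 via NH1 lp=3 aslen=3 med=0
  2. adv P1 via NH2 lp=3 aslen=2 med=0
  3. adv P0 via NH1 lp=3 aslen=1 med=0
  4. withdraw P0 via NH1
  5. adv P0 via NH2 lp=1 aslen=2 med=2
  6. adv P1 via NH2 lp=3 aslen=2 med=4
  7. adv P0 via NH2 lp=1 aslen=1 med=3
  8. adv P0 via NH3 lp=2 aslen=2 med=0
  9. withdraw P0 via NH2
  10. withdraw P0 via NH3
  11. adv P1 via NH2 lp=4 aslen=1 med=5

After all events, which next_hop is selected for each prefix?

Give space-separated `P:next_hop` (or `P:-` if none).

Op 1: best P0=NH1 P1=-
Op 2: best P0=NH1 P1=NH2
Op 3: best P0=NH1 P1=NH2
Op 4: best P0=- P1=NH2
Op 5: best P0=NH2 P1=NH2
Op 6: best P0=NH2 P1=NH2
Op 7: best P0=NH2 P1=NH2
Op 8: best P0=NH3 P1=NH2
Op 9: best P0=NH3 P1=NH2
Op 10: best P0=- P1=NH2
Op 11: best P0=- P1=NH2

Answer: P0:- P1:NH2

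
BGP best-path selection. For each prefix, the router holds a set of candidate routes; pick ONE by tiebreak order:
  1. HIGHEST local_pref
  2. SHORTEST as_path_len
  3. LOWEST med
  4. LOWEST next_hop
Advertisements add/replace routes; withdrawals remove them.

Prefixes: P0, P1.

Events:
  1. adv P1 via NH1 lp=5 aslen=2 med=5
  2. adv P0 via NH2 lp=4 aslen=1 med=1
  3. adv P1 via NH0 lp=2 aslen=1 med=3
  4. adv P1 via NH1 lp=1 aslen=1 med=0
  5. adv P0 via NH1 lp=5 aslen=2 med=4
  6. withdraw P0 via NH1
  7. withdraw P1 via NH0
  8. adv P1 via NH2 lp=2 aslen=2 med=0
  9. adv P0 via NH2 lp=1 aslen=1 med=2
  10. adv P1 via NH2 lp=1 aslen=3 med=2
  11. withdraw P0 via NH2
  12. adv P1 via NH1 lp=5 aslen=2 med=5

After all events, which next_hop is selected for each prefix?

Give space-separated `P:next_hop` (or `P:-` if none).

Op 1: best P0=- P1=NH1
Op 2: best P0=NH2 P1=NH1
Op 3: best P0=NH2 P1=NH1
Op 4: best P0=NH2 P1=NH0
Op 5: best P0=NH1 P1=NH0
Op 6: best P0=NH2 P1=NH0
Op 7: best P0=NH2 P1=NH1
Op 8: best P0=NH2 P1=NH2
Op 9: best P0=NH2 P1=NH2
Op 10: best P0=NH2 P1=NH1
Op 11: best P0=- P1=NH1
Op 12: best P0=- P1=NH1

Answer: P0:- P1:NH1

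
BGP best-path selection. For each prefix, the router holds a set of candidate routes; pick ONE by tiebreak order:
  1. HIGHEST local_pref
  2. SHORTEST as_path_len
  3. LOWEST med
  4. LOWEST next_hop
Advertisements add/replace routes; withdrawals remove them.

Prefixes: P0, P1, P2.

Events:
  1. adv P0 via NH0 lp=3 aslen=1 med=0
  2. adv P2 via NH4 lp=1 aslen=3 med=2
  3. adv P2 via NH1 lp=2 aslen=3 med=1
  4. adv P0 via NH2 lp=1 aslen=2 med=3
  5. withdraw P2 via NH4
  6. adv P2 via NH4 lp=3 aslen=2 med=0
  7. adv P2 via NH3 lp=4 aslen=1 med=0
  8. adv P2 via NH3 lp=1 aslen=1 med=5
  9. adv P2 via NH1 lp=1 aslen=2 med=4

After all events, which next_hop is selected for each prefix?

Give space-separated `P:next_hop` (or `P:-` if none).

Op 1: best P0=NH0 P1=- P2=-
Op 2: best P0=NH0 P1=- P2=NH4
Op 3: best P0=NH0 P1=- P2=NH1
Op 4: best P0=NH0 P1=- P2=NH1
Op 5: best P0=NH0 P1=- P2=NH1
Op 6: best P0=NH0 P1=- P2=NH4
Op 7: best P0=NH0 P1=- P2=NH3
Op 8: best P0=NH0 P1=- P2=NH4
Op 9: best P0=NH0 P1=- P2=NH4

Answer: P0:NH0 P1:- P2:NH4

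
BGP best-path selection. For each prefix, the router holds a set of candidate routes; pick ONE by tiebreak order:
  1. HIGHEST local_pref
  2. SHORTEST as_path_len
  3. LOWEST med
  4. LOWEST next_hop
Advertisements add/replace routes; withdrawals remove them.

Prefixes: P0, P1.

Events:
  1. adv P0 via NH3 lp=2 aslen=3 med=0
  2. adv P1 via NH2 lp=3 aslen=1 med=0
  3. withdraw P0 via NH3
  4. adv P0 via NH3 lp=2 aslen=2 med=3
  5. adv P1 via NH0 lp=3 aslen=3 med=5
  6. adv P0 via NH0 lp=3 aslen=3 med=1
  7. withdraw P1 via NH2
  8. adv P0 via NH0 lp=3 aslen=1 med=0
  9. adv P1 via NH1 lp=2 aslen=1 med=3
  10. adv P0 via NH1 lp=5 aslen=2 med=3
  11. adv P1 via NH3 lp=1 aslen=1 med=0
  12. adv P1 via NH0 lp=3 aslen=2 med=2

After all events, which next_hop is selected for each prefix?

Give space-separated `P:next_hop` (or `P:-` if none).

Op 1: best P0=NH3 P1=-
Op 2: best P0=NH3 P1=NH2
Op 3: best P0=- P1=NH2
Op 4: best P0=NH3 P1=NH2
Op 5: best P0=NH3 P1=NH2
Op 6: best P0=NH0 P1=NH2
Op 7: best P0=NH0 P1=NH0
Op 8: best P0=NH0 P1=NH0
Op 9: best P0=NH0 P1=NH0
Op 10: best P0=NH1 P1=NH0
Op 11: best P0=NH1 P1=NH0
Op 12: best P0=NH1 P1=NH0

Answer: P0:NH1 P1:NH0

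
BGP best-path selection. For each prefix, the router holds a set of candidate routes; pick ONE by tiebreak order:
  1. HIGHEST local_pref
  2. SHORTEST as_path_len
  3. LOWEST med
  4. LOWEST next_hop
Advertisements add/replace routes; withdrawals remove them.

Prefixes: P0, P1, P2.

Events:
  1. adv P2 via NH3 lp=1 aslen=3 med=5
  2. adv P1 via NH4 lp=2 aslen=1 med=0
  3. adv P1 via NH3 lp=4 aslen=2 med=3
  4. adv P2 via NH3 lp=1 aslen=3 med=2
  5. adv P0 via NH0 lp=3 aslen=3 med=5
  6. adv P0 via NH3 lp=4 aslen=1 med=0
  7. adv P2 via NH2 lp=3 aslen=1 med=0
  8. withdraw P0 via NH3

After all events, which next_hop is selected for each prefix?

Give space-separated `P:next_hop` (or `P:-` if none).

Answer: P0:NH0 P1:NH3 P2:NH2

Derivation:
Op 1: best P0=- P1=- P2=NH3
Op 2: best P0=- P1=NH4 P2=NH3
Op 3: best P0=- P1=NH3 P2=NH3
Op 4: best P0=- P1=NH3 P2=NH3
Op 5: best P0=NH0 P1=NH3 P2=NH3
Op 6: best P0=NH3 P1=NH3 P2=NH3
Op 7: best P0=NH3 P1=NH3 P2=NH2
Op 8: best P0=NH0 P1=NH3 P2=NH2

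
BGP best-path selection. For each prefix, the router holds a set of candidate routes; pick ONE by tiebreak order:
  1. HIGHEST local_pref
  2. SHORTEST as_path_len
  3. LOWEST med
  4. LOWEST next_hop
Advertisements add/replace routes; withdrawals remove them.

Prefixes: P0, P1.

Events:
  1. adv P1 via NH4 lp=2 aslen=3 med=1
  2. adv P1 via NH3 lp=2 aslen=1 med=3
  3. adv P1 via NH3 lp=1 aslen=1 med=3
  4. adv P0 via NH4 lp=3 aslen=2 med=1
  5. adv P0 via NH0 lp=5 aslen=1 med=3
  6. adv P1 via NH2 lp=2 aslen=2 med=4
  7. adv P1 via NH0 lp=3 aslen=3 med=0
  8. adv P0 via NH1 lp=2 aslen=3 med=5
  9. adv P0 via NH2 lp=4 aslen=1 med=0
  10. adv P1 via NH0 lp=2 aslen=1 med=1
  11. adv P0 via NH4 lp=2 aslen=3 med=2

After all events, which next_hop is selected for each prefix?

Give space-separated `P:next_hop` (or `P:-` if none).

Answer: P0:NH0 P1:NH0

Derivation:
Op 1: best P0=- P1=NH4
Op 2: best P0=- P1=NH3
Op 3: best P0=- P1=NH4
Op 4: best P0=NH4 P1=NH4
Op 5: best P0=NH0 P1=NH4
Op 6: best P0=NH0 P1=NH2
Op 7: best P0=NH0 P1=NH0
Op 8: best P0=NH0 P1=NH0
Op 9: best P0=NH0 P1=NH0
Op 10: best P0=NH0 P1=NH0
Op 11: best P0=NH0 P1=NH0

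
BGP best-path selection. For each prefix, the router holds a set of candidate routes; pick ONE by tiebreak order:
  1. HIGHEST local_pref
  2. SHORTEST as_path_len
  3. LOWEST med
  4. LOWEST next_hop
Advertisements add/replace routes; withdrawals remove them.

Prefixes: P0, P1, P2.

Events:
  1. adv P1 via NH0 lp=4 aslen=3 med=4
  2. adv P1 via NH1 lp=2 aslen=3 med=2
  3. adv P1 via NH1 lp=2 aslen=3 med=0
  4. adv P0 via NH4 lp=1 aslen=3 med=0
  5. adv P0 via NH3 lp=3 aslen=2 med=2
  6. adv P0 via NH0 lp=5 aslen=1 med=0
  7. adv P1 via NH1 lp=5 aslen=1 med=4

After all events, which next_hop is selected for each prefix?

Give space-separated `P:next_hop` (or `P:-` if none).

Answer: P0:NH0 P1:NH1 P2:-

Derivation:
Op 1: best P0=- P1=NH0 P2=-
Op 2: best P0=- P1=NH0 P2=-
Op 3: best P0=- P1=NH0 P2=-
Op 4: best P0=NH4 P1=NH0 P2=-
Op 5: best P0=NH3 P1=NH0 P2=-
Op 6: best P0=NH0 P1=NH0 P2=-
Op 7: best P0=NH0 P1=NH1 P2=-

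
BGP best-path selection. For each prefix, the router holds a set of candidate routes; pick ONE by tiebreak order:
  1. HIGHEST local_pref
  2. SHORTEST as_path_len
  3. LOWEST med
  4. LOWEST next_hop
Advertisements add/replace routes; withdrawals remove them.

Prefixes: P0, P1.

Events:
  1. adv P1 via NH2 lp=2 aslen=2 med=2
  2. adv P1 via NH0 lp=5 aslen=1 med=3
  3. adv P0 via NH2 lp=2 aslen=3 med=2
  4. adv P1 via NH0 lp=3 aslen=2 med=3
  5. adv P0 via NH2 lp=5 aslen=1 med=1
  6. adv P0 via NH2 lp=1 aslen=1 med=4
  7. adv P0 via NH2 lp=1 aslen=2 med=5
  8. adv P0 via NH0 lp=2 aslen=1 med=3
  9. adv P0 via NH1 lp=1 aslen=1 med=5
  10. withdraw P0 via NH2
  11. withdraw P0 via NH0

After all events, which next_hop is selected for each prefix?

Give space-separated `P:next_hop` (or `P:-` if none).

Op 1: best P0=- P1=NH2
Op 2: best P0=- P1=NH0
Op 3: best P0=NH2 P1=NH0
Op 4: best P0=NH2 P1=NH0
Op 5: best P0=NH2 P1=NH0
Op 6: best P0=NH2 P1=NH0
Op 7: best P0=NH2 P1=NH0
Op 8: best P0=NH0 P1=NH0
Op 9: best P0=NH0 P1=NH0
Op 10: best P0=NH0 P1=NH0
Op 11: best P0=NH1 P1=NH0

Answer: P0:NH1 P1:NH0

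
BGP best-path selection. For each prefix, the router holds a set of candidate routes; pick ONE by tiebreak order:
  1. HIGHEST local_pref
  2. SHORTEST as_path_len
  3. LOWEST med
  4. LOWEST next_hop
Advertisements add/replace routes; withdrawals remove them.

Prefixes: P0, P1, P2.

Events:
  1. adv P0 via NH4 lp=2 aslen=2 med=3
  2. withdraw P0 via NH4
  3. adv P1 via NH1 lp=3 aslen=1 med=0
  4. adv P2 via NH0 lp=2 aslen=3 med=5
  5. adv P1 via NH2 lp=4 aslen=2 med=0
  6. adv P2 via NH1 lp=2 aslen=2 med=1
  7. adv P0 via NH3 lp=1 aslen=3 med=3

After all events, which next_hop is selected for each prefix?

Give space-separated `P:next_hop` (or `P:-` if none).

Op 1: best P0=NH4 P1=- P2=-
Op 2: best P0=- P1=- P2=-
Op 3: best P0=- P1=NH1 P2=-
Op 4: best P0=- P1=NH1 P2=NH0
Op 5: best P0=- P1=NH2 P2=NH0
Op 6: best P0=- P1=NH2 P2=NH1
Op 7: best P0=NH3 P1=NH2 P2=NH1

Answer: P0:NH3 P1:NH2 P2:NH1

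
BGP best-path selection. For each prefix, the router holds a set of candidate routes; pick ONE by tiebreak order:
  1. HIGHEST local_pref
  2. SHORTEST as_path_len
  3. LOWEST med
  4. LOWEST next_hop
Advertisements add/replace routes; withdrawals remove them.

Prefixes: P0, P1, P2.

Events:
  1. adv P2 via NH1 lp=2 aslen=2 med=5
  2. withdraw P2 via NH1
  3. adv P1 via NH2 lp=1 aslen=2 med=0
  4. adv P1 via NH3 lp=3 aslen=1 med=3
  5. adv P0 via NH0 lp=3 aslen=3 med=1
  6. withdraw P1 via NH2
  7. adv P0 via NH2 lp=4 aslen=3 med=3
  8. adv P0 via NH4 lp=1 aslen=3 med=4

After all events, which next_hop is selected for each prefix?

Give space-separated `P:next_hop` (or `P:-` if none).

Op 1: best P0=- P1=- P2=NH1
Op 2: best P0=- P1=- P2=-
Op 3: best P0=- P1=NH2 P2=-
Op 4: best P0=- P1=NH3 P2=-
Op 5: best P0=NH0 P1=NH3 P2=-
Op 6: best P0=NH0 P1=NH3 P2=-
Op 7: best P0=NH2 P1=NH3 P2=-
Op 8: best P0=NH2 P1=NH3 P2=-

Answer: P0:NH2 P1:NH3 P2:-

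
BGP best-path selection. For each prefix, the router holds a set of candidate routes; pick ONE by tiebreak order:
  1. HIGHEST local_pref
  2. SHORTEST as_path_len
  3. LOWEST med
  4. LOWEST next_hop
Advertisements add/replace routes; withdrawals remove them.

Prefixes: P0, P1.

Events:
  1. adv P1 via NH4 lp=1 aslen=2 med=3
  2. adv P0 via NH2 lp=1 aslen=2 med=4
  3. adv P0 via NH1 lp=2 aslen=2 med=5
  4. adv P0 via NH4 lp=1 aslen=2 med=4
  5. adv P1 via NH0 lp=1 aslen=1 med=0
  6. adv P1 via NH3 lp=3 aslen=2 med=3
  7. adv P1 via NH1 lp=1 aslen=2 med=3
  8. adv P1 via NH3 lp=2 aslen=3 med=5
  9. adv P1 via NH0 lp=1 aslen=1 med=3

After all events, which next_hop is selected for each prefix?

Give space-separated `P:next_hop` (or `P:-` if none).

Answer: P0:NH1 P1:NH3

Derivation:
Op 1: best P0=- P1=NH4
Op 2: best P0=NH2 P1=NH4
Op 3: best P0=NH1 P1=NH4
Op 4: best P0=NH1 P1=NH4
Op 5: best P0=NH1 P1=NH0
Op 6: best P0=NH1 P1=NH3
Op 7: best P0=NH1 P1=NH3
Op 8: best P0=NH1 P1=NH3
Op 9: best P0=NH1 P1=NH3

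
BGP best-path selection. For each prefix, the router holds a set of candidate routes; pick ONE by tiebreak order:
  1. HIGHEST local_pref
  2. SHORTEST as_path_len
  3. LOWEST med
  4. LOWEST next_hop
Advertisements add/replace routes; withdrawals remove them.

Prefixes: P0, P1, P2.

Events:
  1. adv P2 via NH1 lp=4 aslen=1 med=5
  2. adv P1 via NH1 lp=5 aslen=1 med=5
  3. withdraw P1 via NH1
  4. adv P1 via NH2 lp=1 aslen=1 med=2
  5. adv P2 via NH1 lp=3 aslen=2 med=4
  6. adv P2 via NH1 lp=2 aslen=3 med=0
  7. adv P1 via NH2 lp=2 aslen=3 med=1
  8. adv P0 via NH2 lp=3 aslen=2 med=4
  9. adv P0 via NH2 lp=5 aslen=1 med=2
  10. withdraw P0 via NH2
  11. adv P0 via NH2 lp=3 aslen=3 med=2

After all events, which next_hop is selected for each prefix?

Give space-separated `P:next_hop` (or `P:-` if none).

Answer: P0:NH2 P1:NH2 P2:NH1

Derivation:
Op 1: best P0=- P1=- P2=NH1
Op 2: best P0=- P1=NH1 P2=NH1
Op 3: best P0=- P1=- P2=NH1
Op 4: best P0=- P1=NH2 P2=NH1
Op 5: best P0=- P1=NH2 P2=NH1
Op 6: best P0=- P1=NH2 P2=NH1
Op 7: best P0=- P1=NH2 P2=NH1
Op 8: best P0=NH2 P1=NH2 P2=NH1
Op 9: best P0=NH2 P1=NH2 P2=NH1
Op 10: best P0=- P1=NH2 P2=NH1
Op 11: best P0=NH2 P1=NH2 P2=NH1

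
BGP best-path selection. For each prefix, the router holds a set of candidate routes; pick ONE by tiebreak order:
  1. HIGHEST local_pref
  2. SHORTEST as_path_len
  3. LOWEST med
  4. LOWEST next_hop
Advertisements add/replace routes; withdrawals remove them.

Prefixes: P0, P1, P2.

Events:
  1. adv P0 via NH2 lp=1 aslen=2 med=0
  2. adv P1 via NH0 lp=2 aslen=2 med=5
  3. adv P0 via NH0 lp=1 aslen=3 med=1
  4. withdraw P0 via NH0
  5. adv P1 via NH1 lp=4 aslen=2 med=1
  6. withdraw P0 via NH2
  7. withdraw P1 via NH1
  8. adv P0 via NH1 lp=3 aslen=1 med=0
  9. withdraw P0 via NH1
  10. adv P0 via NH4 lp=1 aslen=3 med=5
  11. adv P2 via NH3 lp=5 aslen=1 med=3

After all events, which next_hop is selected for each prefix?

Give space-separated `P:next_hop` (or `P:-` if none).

Answer: P0:NH4 P1:NH0 P2:NH3

Derivation:
Op 1: best P0=NH2 P1=- P2=-
Op 2: best P0=NH2 P1=NH0 P2=-
Op 3: best P0=NH2 P1=NH0 P2=-
Op 4: best P0=NH2 P1=NH0 P2=-
Op 5: best P0=NH2 P1=NH1 P2=-
Op 6: best P0=- P1=NH1 P2=-
Op 7: best P0=- P1=NH0 P2=-
Op 8: best P0=NH1 P1=NH0 P2=-
Op 9: best P0=- P1=NH0 P2=-
Op 10: best P0=NH4 P1=NH0 P2=-
Op 11: best P0=NH4 P1=NH0 P2=NH3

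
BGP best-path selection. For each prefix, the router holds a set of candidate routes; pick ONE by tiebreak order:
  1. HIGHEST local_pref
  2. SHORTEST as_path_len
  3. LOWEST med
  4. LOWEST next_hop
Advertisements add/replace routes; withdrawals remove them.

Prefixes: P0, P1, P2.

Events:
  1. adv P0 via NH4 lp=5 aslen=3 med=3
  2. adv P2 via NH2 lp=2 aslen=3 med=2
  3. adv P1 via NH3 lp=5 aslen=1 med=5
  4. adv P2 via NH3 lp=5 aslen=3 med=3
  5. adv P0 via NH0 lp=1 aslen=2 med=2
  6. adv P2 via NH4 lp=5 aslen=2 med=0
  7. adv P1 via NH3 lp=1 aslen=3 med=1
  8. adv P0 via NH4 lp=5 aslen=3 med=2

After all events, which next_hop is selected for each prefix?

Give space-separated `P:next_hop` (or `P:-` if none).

Op 1: best P0=NH4 P1=- P2=-
Op 2: best P0=NH4 P1=- P2=NH2
Op 3: best P0=NH4 P1=NH3 P2=NH2
Op 4: best P0=NH4 P1=NH3 P2=NH3
Op 5: best P0=NH4 P1=NH3 P2=NH3
Op 6: best P0=NH4 P1=NH3 P2=NH4
Op 7: best P0=NH4 P1=NH3 P2=NH4
Op 8: best P0=NH4 P1=NH3 P2=NH4

Answer: P0:NH4 P1:NH3 P2:NH4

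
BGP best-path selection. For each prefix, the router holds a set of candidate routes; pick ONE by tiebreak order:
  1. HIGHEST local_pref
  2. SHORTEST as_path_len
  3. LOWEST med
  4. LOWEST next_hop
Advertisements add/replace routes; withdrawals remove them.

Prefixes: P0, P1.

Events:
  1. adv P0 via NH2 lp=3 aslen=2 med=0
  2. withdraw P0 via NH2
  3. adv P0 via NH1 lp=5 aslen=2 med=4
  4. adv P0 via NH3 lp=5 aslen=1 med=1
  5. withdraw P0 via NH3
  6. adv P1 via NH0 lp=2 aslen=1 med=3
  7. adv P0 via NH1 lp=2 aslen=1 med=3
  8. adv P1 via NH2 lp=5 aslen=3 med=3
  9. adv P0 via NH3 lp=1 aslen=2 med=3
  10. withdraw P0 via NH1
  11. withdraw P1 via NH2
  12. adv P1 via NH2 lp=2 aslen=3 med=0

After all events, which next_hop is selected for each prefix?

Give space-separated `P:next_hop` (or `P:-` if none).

Op 1: best P0=NH2 P1=-
Op 2: best P0=- P1=-
Op 3: best P0=NH1 P1=-
Op 4: best P0=NH3 P1=-
Op 5: best P0=NH1 P1=-
Op 6: best P0=NH1 P1=NH0
Op 7: best P0=NH1 P1=NH0
Op 8: best P0=NH1 P1=NH2
Op 9: best P0=NH1 P1=NH2
Op 10: best P0=NH3 P1=NH2
Op 11: best P0=NH3 P1=NH0
Op 12: best P0=NH3 P1=NH0

Answer: P0:NH3 P1:NH0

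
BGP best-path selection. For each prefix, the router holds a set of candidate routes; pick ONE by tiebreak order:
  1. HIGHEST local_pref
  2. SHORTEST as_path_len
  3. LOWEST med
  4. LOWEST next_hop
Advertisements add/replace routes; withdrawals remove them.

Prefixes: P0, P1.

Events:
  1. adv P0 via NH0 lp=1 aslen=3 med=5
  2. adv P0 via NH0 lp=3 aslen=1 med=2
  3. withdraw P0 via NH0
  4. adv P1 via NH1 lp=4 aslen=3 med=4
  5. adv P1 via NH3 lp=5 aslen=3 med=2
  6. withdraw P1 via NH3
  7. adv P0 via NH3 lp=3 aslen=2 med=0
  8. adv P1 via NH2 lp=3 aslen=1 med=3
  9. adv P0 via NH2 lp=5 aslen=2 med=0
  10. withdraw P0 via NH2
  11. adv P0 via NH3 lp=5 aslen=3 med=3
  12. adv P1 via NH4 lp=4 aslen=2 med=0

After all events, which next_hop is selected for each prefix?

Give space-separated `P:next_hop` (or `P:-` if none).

Answer: P0:NH3 P1:NH4

Derivation:
Op 1: best P0=NH0 P1=-
Op 2: best P0=NH0 P1=-
Op 3: best P0=- P1=-
Op 4: best P0=- P1=NH1
Op 5: best P0=- P1=NH3
Op 6: best P0=- P1=NH1
Op 7: best P0=NH3 P1=NH1
Op 8: best P0=NH3 P1=NH1
Op 9: best P0=NH2 P1=NH1
Op 10: best P0=NH3 P1=NH1
Op 11: best P0=NH3 P1=NH1
Op 12: best P0=NH3 P1=NH4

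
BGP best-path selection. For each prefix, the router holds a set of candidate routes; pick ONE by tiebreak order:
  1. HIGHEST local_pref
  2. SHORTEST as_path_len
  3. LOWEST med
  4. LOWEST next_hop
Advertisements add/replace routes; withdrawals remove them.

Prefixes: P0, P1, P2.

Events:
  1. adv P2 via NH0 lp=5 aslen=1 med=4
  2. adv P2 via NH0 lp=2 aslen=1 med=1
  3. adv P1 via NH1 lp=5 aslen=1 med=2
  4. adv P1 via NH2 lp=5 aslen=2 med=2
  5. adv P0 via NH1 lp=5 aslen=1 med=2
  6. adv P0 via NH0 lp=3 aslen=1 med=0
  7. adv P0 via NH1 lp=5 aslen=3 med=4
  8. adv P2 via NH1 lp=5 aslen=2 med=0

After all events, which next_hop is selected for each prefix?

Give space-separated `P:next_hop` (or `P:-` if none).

Op 1: best P0=- P1=- P2=NH0
Op 2: best P0=- P1=- P2=NH0
Op 3: best P0=- P1=NH1 P2=NH0
Op 4: best P0=- P1=NH1 P2=NH0
Op 5: best P0=NH1 P1=NH1 P2=NH0
Op 6: best P0=NH1 P1=NH1 P2=NH0
Op 7: best P0=NH1 P1=NH1 P2=NH0
Op 8: best P0=NH1 P1=NH1 P2=NH1

Answer: P0:NH1 P1:NH1 P2:NH1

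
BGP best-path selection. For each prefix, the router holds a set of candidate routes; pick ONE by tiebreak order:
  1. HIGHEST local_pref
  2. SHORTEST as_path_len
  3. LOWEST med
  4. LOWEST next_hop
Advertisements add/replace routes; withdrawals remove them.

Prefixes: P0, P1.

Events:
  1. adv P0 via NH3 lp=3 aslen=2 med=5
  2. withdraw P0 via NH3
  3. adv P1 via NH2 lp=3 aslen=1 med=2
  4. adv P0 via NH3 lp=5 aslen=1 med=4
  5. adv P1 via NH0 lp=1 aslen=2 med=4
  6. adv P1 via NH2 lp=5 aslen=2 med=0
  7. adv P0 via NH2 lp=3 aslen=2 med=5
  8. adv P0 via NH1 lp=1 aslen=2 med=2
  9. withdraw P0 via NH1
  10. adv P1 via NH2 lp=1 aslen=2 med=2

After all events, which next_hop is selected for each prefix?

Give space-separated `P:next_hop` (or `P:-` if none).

Answer: P0:NH3 P1:NH2

Derivation:
Op 1: best P0=NH3 P1=-
Op 2: best P0=- P1=-
Op 3: best P0=- P1=NH2
Op 4: best P0=NH3 P1=NH2
Op 5: best P0=NH3 P1=NH2
Op 6: best P0=NH3 P1=NH2
Op 7: best P0=NH3 P1=NH2
Op 8: best P0=NH3 P1=NH2
Op 9: best P0=NH3 P1=NH2
Op 10: best P0=NH3 P1=NH2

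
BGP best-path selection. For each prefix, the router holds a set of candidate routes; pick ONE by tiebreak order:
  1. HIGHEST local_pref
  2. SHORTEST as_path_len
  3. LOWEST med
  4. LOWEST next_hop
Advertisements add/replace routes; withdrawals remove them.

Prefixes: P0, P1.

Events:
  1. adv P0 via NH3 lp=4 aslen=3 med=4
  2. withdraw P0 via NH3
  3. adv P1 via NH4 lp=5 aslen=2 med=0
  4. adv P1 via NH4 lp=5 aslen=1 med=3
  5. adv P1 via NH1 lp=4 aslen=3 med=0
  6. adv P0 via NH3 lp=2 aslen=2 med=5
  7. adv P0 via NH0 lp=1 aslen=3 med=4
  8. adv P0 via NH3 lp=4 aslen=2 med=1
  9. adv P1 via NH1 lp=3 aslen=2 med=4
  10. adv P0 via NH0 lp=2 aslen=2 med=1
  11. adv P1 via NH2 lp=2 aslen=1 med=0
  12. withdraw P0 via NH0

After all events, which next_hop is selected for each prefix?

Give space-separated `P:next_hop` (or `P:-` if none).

Answer: P0:NH3 P1:NH4

Derivation:
Op 1: best P0=NH3 P1=-
Op 2: best P0=- P1=-
Op 3: best P0=- P1=NH4
Op 4: best P0=- P1=NH4
Op 5: best P0=- P1=NH4
Op 6: best P0=NH3 P1=NH4
Op 7: best P0=NH3 P1=NH4
Op 8: best P0=NH3 P1=NH4
Op 9: best P0=NH3 P1=NH4
Op 10: best P0=NH3 P1=NH4
Op 11: best P0=NH3 P1=NH4
Op 12: best P0=NH3 P1=NH4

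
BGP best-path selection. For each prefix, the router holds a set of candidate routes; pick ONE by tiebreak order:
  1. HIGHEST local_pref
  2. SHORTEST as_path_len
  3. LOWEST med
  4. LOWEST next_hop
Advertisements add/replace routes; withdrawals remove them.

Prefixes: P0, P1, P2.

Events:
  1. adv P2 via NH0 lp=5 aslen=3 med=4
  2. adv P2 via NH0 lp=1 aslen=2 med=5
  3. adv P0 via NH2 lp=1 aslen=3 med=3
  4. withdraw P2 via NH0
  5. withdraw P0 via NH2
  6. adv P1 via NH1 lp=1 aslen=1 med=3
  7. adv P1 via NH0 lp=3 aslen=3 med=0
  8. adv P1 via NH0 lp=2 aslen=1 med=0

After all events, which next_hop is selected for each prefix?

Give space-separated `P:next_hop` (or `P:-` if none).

Op 1: best P0=- P1=- P2=NH0
Op 2: best P0=- P1=- P2=NH0
Op 3: best P0=NH2 P1=- P2=NH0
Op 4: best P0=NH2 P1=- P2=-
Op 5: best P0=- P1=- P2=-
Op 6: best P0=- P1=NH1 P2=-
Op 7: best P0=- P1=NH0 P2=-
Op 8: best P0=- P1=NH0 P2=-

Answer: P0:- P1:NH0 P2:-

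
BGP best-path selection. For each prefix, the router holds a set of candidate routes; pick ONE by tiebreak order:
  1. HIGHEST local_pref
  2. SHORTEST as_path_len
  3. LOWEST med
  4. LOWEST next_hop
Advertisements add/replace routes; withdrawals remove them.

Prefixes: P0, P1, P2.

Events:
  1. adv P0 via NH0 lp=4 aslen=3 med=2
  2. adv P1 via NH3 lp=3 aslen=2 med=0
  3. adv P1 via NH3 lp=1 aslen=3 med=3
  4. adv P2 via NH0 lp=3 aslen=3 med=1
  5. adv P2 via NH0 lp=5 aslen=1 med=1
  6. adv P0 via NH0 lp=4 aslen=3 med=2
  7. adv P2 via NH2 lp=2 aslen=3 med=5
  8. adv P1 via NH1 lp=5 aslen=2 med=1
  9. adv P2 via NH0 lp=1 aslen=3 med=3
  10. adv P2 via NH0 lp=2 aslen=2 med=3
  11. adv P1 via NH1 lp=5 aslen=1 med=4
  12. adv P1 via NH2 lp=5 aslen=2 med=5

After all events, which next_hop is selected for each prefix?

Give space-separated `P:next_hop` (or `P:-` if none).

Op 1: best P0=NH0 P1=- P2=-
Op 2: best P0=NH0 P1=NH3 P2=-
Op 3: best P0=NH0 P1=NH3 P2=-
Op 4: best P0=NH0 P1=NH3 P2=NH0
Op 5: best P0=NH0 P1=NH3 P2=NH0
Op 6: best P0=NH0 P1=NH3 P2=NH0
Op 7: best P0=NH0 P1=NH3 P2=NH0
Op 8: best P0=NH0 P1=NH1 P2=NH0
Op 9: best P0=NH0 P1=NH1 P2=NH2
Op 10: best P0=NH0 P1=NH1 P2=NH0
Op 11: best P0=NH0 P1=NH1 P2=NH0
Op 12: best P0=NH0 P1=NH1 P2=NH0

Answer: P0:NH0 P1:NH1 P2:NH0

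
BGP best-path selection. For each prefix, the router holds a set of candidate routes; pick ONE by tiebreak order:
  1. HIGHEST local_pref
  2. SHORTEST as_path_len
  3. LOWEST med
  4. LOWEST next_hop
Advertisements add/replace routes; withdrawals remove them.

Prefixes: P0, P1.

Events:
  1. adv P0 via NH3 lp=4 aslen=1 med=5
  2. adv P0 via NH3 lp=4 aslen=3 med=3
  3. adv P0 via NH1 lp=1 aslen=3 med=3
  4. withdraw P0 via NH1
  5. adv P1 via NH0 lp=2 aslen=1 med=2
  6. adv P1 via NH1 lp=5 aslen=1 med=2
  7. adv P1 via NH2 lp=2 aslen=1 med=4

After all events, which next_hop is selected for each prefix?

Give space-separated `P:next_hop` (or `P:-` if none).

Op 1: best P0=NH3 P1=-
Op 2: best P0=NH3 P1=-
Op 3: best P0=NH3 P1=-
Op 4: best P0=NH3 P1=-
Op 5: best P0=NH3 P1=NH0
Op 6: best P0=NH3 P1=NH1
Op 7: best P0=NH3 P1=NH1

Answer: P0:NH3 P1:NH1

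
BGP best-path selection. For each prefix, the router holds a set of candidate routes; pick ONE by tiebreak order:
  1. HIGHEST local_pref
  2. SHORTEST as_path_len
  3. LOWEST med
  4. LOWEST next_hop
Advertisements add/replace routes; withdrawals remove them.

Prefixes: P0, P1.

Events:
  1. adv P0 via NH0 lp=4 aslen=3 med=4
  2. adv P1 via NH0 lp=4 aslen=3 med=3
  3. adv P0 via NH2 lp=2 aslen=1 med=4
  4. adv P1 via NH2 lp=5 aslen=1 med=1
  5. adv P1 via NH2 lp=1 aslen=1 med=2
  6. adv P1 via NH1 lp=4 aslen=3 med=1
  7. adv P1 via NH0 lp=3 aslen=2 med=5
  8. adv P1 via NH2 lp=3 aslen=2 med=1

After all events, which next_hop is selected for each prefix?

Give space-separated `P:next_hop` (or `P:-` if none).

Answer: P0:NH0 P1:NH1

Derivation:
Op 1: best P0=NH0 P1=-
Op 2: best P0=NH0 P1=NH0
Op 3: best P0=NH0 P1=NH0
Op 4: best P0=NH0 P1=NH2
Op 5: best P0=NH0 P1=NH0
Op 6: best P0=NH0 P1=NH1
Op 7: best P0=NH0 P1=NH1
Op 8: best P0=NH0 P1=NH1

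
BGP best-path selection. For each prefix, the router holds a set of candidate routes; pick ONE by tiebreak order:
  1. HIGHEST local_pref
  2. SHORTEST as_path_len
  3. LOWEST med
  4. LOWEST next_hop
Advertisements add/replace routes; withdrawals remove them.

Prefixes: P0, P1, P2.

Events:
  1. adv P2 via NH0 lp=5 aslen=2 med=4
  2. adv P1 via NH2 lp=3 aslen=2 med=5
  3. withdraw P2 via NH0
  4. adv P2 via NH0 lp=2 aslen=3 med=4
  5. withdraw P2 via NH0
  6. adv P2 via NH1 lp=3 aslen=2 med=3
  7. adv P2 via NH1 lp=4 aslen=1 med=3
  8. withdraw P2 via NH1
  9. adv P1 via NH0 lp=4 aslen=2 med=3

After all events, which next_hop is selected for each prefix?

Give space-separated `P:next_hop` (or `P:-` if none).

Op 1: best P0=- P1=- P2=NH0
Op 2: best P0=- P1=NH2 P2=NH0
Op 3: best P0=- P1=NH2 P2=-
Op 4: best P0=- P1=NH2 P2=NH0
Op 5: best P0=- P1=NH2 P2=-
Op 6: best P0=- P1=NH2 P2=NH1
Op 7: best P0=- P1=NH2 P2=NH1
Op 8: best P0=- P1=NH2 P2=-
Op 9: best P0=- P1=NH0 P2=-

Answer: P0:- P1:NH0 P2:-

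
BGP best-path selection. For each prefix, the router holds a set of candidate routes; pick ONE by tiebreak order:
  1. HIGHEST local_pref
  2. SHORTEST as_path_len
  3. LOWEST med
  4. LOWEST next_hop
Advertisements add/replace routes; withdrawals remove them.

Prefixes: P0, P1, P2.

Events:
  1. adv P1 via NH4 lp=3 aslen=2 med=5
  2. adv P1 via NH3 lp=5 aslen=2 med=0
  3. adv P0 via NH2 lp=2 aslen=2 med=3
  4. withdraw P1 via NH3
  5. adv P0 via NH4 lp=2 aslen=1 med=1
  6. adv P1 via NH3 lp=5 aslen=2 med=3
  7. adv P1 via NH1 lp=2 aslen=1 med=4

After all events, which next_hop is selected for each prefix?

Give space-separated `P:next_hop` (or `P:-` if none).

Op 1: best P0=- P1=NH4 P2=-
Op 2: best P0=- P1=NH3 P2=-
Op 3: best P0=NH2 P1=NH3 P2=-
Op 4: best P0=NH2 P1=NH4 P2=-
Op 5: best P0=NH4 P1=NH4 P2=-
Op 6: best P0=NH4 P1=NH3 P2=-
Op 7: best P0=NH4 P1=NH3 P2=-

Answer: P0:NH4 P1:NH3 P2:-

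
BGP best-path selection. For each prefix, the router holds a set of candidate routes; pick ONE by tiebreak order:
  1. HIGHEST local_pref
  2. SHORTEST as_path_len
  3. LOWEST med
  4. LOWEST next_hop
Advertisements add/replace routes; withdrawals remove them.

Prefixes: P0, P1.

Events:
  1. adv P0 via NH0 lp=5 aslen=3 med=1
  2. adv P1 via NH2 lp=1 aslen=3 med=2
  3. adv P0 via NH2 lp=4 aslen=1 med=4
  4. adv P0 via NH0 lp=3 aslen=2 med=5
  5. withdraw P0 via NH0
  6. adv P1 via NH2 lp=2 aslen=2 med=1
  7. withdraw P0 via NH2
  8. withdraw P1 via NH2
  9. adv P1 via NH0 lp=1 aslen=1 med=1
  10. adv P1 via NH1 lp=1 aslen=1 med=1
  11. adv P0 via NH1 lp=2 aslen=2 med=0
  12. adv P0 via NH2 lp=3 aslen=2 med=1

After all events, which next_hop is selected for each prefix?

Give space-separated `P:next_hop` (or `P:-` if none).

Answer: P0:NH2 P1:NH0

Derivation:
Op 1: best P0=NH0 P1=-
Op 2: best P0=NH0 P1=NH2
Op 3: best P0=NH0 P1=NH2
Op 4: best P0=NH2 P1=NH2
Op 5: best P0=NH2 P1=NH2
Op 6: best P0=NH2 P1=NH2
Op 7: best P0=- P1=NH2
Op 8: best P0=- P1=-
Op 9: best P0=- P1=NH0
Op 10: best P0=- P1=NH0
Op 11: best P0=NH1 P1=NH0
Op 12: best P0=NH2 P1=NH0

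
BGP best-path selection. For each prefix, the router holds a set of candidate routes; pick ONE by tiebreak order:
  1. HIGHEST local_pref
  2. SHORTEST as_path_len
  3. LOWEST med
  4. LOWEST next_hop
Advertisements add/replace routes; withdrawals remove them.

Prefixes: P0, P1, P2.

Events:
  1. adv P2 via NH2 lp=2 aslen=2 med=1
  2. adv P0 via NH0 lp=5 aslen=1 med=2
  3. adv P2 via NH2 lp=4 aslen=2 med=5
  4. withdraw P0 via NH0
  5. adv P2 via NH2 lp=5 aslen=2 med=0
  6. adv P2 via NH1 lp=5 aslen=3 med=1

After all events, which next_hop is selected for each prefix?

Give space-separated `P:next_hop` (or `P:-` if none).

Answer: P0:- P1:- P2:NH2

Derivation:
Op 1: best P0=- P1=- P2=NH2
Op 2: best P0=NH0 P1=- P2=NH2
Op 3: best P0=NH0 P1=- P2=NH2
Op 4: best P0=- P1=- P2=NH2
Op 5: best P0=- P1=- P2=NH2
Op 6: best P0=- P1=- P2=NH2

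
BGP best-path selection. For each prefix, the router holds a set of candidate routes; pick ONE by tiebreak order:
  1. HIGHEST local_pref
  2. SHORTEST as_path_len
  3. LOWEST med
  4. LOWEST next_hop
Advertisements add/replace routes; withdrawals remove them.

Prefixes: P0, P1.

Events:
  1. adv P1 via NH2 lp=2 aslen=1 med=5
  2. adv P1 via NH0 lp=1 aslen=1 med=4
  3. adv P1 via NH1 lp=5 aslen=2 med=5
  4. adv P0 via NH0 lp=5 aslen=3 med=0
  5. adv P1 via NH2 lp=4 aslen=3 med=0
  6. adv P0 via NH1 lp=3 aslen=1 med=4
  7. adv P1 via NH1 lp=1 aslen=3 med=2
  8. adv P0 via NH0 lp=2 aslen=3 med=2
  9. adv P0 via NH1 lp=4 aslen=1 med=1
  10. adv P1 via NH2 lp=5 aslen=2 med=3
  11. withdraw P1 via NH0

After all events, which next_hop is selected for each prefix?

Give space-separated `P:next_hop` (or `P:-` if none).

Answer: P0:NH1 P1:NH2

Derivation:
Op 1: best P0=- P1=NH2
Op 2: best P0=- P1=NH2
Op 3: best P0=- P1=NH1
Op 4: best P0=NH0 P1=NH1
Op 5: best P0=NH0 P1=NH1
Op 6: best P0=NH0 P1=NH1
Op 7: best P0=NH0 P1=NH2
Op 8: best P0=NH1 P1=NH2
Op 9: best P0=NH1 P1=NH2
Op 10: best P0=NH1 P1=NH2
Op 11: best P0=NH1 P1=NH2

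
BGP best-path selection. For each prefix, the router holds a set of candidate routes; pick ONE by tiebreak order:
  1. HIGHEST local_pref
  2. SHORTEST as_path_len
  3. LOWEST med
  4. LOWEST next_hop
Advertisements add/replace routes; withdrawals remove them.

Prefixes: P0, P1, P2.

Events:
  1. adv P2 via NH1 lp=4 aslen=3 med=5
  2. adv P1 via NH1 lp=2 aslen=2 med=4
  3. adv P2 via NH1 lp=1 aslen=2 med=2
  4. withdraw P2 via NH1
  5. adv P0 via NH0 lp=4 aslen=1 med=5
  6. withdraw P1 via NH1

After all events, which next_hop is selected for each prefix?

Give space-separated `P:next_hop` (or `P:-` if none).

Op 1: best P0=- P1=- P2=NH1
Op 2: best P0=- P1=NH1 P2=NH1
Op 3: best P0=- P1=NH1 P2=NH1
Op 4: best P0=- P1=NH1 P2=-
Op 5: best P0=NH0 P1=NH1 P2=-
Op 6: best P0=NH0 P1=- P2=-

Answer: P0:NH0 P1:- P2:-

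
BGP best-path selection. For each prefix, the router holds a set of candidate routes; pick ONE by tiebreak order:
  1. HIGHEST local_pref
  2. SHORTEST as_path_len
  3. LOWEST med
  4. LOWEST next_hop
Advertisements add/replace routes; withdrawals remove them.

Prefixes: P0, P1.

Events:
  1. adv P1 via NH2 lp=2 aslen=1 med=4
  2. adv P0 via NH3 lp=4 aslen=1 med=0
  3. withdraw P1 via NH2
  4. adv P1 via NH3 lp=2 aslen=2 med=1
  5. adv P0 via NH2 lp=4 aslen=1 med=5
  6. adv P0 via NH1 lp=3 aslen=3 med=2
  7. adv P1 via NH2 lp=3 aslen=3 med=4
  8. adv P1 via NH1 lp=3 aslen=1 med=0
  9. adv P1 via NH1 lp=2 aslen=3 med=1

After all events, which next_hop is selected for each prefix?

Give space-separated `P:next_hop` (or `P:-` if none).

Op 1: best P0=- P1=NH2
Op 2: best P0=NH3 P1=NH2
Op 3: best P0=NH3 P1=-
Op 4: best P0=NH3 P1=NH3
Op 5: best P0=NH3 P1=NH3
Op 6: best P0=NH3 P1=NH3
Op 7: best P0=NH3 P1=NH2
Op 8: best P0=NH3 P1=NH1
Op 9: best P0=NH3 P1=NH2

Answer: P0:NH3 P1:NH2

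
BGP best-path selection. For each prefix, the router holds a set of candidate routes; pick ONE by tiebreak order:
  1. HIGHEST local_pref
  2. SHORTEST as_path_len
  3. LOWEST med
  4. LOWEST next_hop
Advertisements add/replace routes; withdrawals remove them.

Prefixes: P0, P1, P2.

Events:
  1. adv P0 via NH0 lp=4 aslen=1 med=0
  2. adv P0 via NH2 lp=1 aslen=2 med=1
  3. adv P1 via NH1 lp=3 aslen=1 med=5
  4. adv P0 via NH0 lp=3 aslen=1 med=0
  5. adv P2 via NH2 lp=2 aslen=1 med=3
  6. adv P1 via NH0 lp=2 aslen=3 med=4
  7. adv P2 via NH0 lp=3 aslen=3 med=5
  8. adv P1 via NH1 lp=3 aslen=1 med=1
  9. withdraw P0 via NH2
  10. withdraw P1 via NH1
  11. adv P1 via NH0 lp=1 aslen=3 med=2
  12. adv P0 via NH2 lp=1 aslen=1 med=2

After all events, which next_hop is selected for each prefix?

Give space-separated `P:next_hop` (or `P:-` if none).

Op 1: best P0=NH0 P1=- P2=-
Op 2: best P0=NH0 P1=- P2=-
Op 3: best P0=NH0 P1=NH1 P2=-
Op 4: best P0=NH0 P1=NH1 P2=-
Op 5: best P0=NH0 P1=NH1 P2=NH2
Op 6: best P0=NH0 P1=NH1 P2=NH2
Op 7: best P0=NH0 P1=NH1 P2=NH0
Op 8: best P0=NH0 P1=NH1 P2=NH0
Op 9: best P0=NH0 P1=NH1 P2=NH0
Op 10: best P0=NH0 P1=NH0 P2=NH0
Op 11: best P0=NH0 P1=NH0 P2=NH0
Op 12: best P0=NH0 P1=NH0 P2=NH0

Answer: P0:NH0 P1:NH0 P2:NH0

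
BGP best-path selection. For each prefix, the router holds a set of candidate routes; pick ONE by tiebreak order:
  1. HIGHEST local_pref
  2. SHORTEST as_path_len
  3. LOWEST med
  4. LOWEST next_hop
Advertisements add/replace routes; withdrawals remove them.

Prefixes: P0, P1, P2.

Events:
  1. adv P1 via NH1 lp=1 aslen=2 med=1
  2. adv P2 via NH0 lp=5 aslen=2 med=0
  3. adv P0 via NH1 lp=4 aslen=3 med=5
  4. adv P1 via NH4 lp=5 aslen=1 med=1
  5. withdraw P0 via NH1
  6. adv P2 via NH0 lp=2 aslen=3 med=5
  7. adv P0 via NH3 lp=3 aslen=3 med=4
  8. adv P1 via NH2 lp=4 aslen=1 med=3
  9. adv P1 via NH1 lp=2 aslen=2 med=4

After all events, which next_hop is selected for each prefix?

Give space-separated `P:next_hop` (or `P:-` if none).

Op 1: best P0=- P1=NH1 P2=-
Op 2: best P0=- P1=NH1 P2=NH0
Op 3: best P0=NH1 P1=NH1 P2=NH0
Op 4: best P0=NH1 P1=NH4 P2=NH0
Op 5: best P0=- P1=NH4 P2=NH0
Op 6: best P0=- P1=NH4 P2=NH0
Op 7: best P0=NH3 P1=NH4 P2=NH0
Op 8: best P0=NH3 P1=NH4 P2=NH0
Op 9: best P0=NH3 P1=NH4 P2=NH0

Answer: P0:NH3 P1:NH4 P2:NH0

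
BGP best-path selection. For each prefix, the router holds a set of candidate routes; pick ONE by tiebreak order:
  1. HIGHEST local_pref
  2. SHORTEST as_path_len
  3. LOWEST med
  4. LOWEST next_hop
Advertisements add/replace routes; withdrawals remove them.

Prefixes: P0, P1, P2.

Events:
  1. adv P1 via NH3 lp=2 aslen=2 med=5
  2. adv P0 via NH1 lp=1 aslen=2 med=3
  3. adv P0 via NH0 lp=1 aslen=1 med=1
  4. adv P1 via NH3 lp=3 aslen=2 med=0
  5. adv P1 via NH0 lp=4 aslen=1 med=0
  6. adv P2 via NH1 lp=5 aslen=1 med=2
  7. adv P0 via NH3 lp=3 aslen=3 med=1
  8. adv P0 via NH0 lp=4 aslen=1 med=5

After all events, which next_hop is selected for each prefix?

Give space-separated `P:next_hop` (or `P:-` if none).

Op 1: best P0=- P1=NH3 P2=-
Op 2: best P0=NH1 P1=NH3 P2=-
Op 3: best P0=NH0 P1=NH3 P2=-
Op 4: best P0=NH0 P1=NH3 P2=-
Op 5: best P0=NH0 P1=NH0 P2=-
Op 6: best P0=NH0 P1=NH0 P2=NH1
Op 7: best P0=NH3 P1=NH0 P2=NH1
Op 8: best P0=NH0 P1=NH0 P2=NH1

Answer: P0:NH0 P1:NH0 P2:NH1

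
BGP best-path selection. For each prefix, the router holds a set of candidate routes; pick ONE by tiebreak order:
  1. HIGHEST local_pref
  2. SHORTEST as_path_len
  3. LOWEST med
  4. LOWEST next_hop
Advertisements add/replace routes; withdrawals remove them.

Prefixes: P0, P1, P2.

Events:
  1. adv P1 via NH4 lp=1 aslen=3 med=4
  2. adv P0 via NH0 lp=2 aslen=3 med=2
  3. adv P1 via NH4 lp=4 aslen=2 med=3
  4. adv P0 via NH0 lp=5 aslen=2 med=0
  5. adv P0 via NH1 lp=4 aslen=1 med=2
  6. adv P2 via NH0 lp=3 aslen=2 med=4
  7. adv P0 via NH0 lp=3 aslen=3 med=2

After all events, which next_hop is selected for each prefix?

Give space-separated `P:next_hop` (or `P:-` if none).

Op 1: best P0=- P1=NH4 P2=-
Op 2: best P0=NH0 P1=NH4 P2=-
Op 3: best P0=NH0 P1=NH4 P2=-
Op 4: best P0=NH0 P1=NH4 P2=-
Op 5: best P0=NH0 P1=NH4 P2=-
Op 6: best P0=NH0 P1=NH4 P2=NH0
Op 7: best P0=NH1 P1=NH4 P2=NH0

Answer: P0:NH1 P1:NH4 P2:NH0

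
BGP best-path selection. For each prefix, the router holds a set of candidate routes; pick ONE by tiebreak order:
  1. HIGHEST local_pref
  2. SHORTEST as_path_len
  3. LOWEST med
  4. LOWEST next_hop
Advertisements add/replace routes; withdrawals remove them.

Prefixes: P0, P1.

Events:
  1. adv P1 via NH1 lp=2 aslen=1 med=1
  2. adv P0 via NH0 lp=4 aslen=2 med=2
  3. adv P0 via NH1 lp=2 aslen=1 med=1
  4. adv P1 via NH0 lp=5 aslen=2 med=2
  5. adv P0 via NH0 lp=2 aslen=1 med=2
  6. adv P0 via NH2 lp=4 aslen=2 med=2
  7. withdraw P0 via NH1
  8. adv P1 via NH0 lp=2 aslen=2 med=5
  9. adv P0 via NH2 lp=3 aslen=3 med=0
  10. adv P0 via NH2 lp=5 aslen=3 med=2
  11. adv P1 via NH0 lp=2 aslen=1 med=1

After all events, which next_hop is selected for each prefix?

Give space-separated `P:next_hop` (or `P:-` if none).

Op 1: best P0=- P1=NH1
Op 2: best P0=NH0 P1=NH1
Op 3: best P0=NH0 P1=NH1
Op 4: best P0=NH0 P1=NH0
Op 5: best P0=NH1 P1=NH0
Op 6: best P0=NH2 P1=NH0
Op 7: best P0=NH2 P1=NH0
Op 8: best P0=NH2 P1=NH1
Op 9: best P0=NH2 P1=NH1
Op 10: best P0=NH2 P1=NH1
Op 11: best P0=NH2 P1=NH0

Answer: P0:NH2 P1:NH0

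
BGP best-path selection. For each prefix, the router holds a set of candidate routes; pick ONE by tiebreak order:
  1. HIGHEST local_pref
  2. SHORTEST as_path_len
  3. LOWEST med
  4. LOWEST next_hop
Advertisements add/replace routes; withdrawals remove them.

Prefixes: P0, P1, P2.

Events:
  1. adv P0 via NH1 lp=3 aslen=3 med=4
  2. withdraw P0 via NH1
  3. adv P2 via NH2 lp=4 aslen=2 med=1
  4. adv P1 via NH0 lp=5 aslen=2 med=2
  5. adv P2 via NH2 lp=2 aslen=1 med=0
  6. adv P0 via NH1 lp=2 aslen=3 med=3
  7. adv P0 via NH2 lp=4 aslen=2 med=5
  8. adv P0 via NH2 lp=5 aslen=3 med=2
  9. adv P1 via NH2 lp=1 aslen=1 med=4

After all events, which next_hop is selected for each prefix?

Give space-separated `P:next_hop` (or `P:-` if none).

Answer: P0:NH2 P1:NH0 P2:NH2

Derivation:
Op 1: best P0=NH1 P1=- P2=-
Op 2: best P0=- P1=- P2=-
Op 3: best P0=- P1=- P2=NH2
Op 4: best P0=- P1=NH0 P2=NH2
Op 5: best P0=- P1=NH0 P2=NH2
Op 6: best P0=NH1 P1=NH0 P2=NH2
Op 7: best P0=NH2 P1=NH0 P2=NH2
Op 8: best P0=NH2 P1=NH0 P2=NH2
Op 9: best P0=NH2 P1=NH0 P2=NH2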